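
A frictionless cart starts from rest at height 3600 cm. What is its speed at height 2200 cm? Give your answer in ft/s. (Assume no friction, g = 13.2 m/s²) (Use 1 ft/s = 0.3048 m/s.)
Convert to SI: h₁−h₂ = 14.0 m
mgh₁ = mgh₂ + ½mv² ⇒ v = √(2g(h₁−h₂)) = √(2·13.2·14.0) = 19.225 m/s = 63.07 ft/s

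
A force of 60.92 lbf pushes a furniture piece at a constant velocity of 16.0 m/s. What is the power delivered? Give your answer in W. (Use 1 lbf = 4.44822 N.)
Convert to SI: F = 270.986 N, v = 16.0 m/s
P = Fv = (270.986)(16.0) = 4336 W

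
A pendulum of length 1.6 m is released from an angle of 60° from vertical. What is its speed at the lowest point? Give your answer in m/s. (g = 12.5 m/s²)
h = L(1 − cosθ) = 1.6(1 − cos60°) = 0.8 m
v = √(2gh) = √(2·12.5·0.8) = 4.472 m/s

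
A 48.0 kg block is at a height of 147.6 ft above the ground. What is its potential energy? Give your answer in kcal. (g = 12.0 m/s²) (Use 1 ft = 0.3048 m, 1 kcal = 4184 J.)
Convert to SI: m = 48.0 kg, h = 44.9885 m
PE = mgh = (48.0)(12.0)(44.9885) = 25913.4 J = 6.193 kcal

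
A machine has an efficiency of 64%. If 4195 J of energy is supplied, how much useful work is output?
W_out = η·W_in = 0.64·4195 = 2684.8 J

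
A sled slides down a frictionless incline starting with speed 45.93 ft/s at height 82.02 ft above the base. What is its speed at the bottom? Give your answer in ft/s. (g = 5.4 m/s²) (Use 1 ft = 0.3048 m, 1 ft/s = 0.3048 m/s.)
Convert to SI: v₀ = 13.9995 m/s, h = 24.9997 m
½mv₀² + mgh = ½mv² ⇒ v = √(v₀² + 2gh) = √(13.9995² + 2·5.4·24.9997) = 21.5866 m/s = 70.82 ft/s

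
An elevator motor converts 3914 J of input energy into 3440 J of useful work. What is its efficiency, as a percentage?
η = W_out/W_in = 3440/3914 = 87.89%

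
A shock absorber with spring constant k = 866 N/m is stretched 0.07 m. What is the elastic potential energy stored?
PE = ½kx² = ½(866)(0.07)² = 2.122 J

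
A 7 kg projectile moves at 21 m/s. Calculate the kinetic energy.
KE = ½mv² = ½(7)(21)² = 1543.5 J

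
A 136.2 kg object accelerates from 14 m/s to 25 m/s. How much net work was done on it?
W = ΔKE = ½m(v₂² − v₁²) = ½(136.2)(25² − 14²) = 29214.9 J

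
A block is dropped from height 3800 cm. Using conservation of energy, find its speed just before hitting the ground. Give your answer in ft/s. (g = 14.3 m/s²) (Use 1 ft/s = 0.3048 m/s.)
Convert to SI: h = 38.0 m
mgh = ½mv² ⇒ v = √(2gh) = √(2·14.3·38.0) = 32.9666 m/s = 108.2 ft/s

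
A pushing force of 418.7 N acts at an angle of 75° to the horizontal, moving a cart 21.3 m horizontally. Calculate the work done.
W = F·d·cosθ = (418.7)(21.3)cos(75°) = 2308 J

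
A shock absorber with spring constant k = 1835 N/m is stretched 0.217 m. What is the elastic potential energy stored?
PE = ½kx² = ½(1835)(0.217)² = 43.2 J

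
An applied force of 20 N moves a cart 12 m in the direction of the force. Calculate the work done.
W = F·d = (20)(12) = 240.0 J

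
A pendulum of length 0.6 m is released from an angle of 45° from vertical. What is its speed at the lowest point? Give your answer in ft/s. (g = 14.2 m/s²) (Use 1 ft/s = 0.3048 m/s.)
h = L(1 − cosθ) = 0.6(1 − cos45°) = 0.175736 m
v = √(2gh) = √(2·14.2·0.175736) = 2.234032 m/s = 7.33 ft/s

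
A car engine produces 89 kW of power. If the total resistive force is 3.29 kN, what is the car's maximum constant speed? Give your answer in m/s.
Convert to SI: F = 3290.0 N
P = Fv ⇒ v = P/F = 89000 W/3290.0 N = 27.05 m/s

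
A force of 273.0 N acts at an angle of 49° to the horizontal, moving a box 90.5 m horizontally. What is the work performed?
W = F·d·cosθ = (273.0)(90.5)cos(49°) = 16210 J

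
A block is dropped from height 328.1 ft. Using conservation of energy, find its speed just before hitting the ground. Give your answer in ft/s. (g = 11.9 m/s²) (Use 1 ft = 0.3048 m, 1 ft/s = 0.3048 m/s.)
Convert to SI: h = 100.005 m
mgh = ½mv² ⇒ v = √(2gh) = √(2·11.9·100.005) = 48.7864 m/s = 160.1 ft/s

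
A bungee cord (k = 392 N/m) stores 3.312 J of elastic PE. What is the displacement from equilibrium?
x = √(2·PE/k) = √(2·3.312/392) = 0.13 m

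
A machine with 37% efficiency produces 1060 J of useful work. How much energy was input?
W_in = W_out/η = 1060/0.37 = 2865 J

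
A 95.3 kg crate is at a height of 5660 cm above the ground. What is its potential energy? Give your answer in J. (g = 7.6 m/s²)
Convert to SI: m = 95.3 kg, h = 56.6 m
PE = mgh = (95.3)(7.6)(56.6) = 40990 J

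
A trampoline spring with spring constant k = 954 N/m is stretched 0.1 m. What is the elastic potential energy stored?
PE = ½kx² = ½(954)(0.1)² = 4.77 J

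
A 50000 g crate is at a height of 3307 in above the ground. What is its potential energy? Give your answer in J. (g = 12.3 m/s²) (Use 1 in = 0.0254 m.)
Convert to SI: m = 50.0 kg, h = 83.9978 m
PE = mgh = (50.0)(12.3)(83.9978) = 51660 J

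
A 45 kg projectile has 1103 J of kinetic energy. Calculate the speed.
v = √(2·KE/m) = √(2·1103/45) = 7.002 m/s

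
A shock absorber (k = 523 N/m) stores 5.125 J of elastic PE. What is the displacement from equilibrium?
x = √(2·PE/k) = √(2·5.125/523) = 0.14 m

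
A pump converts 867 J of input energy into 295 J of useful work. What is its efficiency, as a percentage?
η = W_out/W_in = 295/867 = 34.03%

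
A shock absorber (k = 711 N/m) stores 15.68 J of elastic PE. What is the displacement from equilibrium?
x = √(2·PE/k) = √(2·15.68/711) = 0.21 m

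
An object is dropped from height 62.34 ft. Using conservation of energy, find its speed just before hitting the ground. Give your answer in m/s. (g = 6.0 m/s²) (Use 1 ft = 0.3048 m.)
Convert to SI: h = 19.0012 m
mgh = ½mv² ⇒ v = √(2gh) = √(2·6.0·19.0012) = 15.1 m/s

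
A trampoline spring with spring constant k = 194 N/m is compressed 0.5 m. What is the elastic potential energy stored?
PE = ½kx² = ½(194)(0.5)² = 24.25 J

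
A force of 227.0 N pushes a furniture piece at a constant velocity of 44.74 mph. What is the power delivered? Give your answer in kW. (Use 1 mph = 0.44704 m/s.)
Convert to SI: F = 227.0 N, v = 20.0006 m/s
P = Fv = (227.0)(20.0006) = 4540.13 W = 4.54 kW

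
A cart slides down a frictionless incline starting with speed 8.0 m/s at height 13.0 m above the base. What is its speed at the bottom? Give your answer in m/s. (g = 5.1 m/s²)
½mv₀² + mgh = ½mv² ⇒ v = √(v₀² + 2gh) = √(8.0² + 2·5.1·13.0) = 14.02 m/s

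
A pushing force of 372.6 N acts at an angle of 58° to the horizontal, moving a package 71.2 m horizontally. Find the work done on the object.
W = F·d·cosθ = (372.6)(71.2)cos(58°) = 14060 J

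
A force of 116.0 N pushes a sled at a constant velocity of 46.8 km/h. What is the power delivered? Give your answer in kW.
Convert to SI: F = 116.0 N, v = 13.0 m/s
P = Fv = (116.0)(13.0) = 1508.0 W = 1.508 kW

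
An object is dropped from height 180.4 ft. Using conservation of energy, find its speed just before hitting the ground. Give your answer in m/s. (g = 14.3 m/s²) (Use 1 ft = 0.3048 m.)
Convert to SI: h = 54.9859 m
mgh = ½mv² ⇒ v = √(2gh) = √(2·14.3·54.9859) = 39.66 m/s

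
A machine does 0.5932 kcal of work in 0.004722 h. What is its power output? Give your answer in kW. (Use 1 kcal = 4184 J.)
Convert to SI: W = 2481.95 J, t = 16.9992 s
P = W/t = 2481.95/16.9992 = 146.004 W = 0.146 kW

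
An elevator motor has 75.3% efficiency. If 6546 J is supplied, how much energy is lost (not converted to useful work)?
W_lost = W_in(1 − η) = 6546·(1 − 0.753) = 1617 J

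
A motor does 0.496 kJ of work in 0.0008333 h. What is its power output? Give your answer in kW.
Convert to SI: W = 496.0 J, t = 2.99988 s
P = W/t = 496.0/2.99988 = 165.34 W = 0.1653 kW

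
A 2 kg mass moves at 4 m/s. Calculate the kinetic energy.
KE = ½mv² = ½(2)(4)² = 16.0 J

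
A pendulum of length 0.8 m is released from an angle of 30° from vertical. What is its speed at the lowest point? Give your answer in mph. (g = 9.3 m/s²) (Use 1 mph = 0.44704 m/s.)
h = L(1 − cosθ) = 0.8(1 − cos30°) = 0.10718 m
v = √(2gh) = √(2·9.3·0.10718) = 1.41193 m/s = 3.158 mph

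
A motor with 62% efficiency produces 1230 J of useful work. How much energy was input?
W_in = W_out/η = 1230/0.62 = 1984 J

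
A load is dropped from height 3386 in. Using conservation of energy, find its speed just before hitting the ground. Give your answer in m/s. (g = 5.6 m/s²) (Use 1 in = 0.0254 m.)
Convert to SI: h = 86.0044 m
mgh = ½mv² ⇒ v = √(2gh) = √(2·5.6·86.0044) = 31.04 m/s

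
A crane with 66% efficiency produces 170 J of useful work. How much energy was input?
W_in = W_out/η = 170/0.66 = 257.6 J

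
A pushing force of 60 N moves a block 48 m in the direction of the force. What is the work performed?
W = F·d = (60)(48) = 2880 J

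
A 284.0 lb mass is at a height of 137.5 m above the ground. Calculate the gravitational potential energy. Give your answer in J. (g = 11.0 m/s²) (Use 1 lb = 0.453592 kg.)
Convert to SI: m = 128.82 kg, h = 137.5 m
PE = mgh = (128.82)(11.0)(137.5) = 194800 J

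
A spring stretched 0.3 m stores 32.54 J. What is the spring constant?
k = 2·PE/x² = 2·32.54/(0.3)² = 723.1 N/m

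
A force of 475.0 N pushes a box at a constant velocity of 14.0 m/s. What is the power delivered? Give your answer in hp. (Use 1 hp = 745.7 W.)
P = Fv = (475.0)(14.0) = 6650.0 W = 8.918 hp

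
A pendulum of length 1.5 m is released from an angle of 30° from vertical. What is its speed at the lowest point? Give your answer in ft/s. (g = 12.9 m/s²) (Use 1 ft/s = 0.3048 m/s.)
h = L(1 − cosθ) = 1.5(1 − cos30°) = 0.200962 m
v = √(2gh) = √(2·12.9·0.200962) = 2.27702 m/s = 7.471 ft/s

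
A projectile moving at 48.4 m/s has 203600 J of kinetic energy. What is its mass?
m = 2·KE/v² = 2·203600/(48.4)² = 173.8 kg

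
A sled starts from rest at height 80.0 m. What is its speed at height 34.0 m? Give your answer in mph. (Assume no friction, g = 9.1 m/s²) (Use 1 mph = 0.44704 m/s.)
mgh₁ = mgh₂ + ½mv² ⇒ v = √(2g(h₁−h₂)) = √(2·9.1·46.0) = 28.9344 m/s = 64.72 mph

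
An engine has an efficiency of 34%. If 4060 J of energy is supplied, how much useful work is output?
W_out = η·W_in = 0.34·4060 = 1380.4 J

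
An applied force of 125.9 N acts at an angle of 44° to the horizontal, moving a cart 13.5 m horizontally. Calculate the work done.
W = F·d·cosθ = (125.9)(13.5)cos(44°) = 1223 J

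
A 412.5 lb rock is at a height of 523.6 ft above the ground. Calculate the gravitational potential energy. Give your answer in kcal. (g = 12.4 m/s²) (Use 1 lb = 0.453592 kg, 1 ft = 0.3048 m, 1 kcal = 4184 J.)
Convert to SI: m = 187.107 kg, h = 159.593 m
PE = mgh = (187.107)(12.4)(159.593) = 370276 J = 88.5 kcal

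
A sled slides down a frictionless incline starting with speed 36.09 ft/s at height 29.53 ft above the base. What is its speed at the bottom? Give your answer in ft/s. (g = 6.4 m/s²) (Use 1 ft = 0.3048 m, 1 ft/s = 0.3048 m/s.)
Convert to SI: v₀ = 11.0002 m/s, h = 9.00074 m
½mv₀² + mgh = ½mv² ⇒ v = √(v₀² + 2gh) = √(11.0002² + 2·6.4·9.00074) = 15.3693 m/s = 50.42 ft/s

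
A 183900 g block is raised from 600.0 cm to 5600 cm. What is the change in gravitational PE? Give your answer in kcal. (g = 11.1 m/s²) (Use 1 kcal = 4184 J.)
Convert to SI: m = 183.9 kg, Δh = 50.0 m
ΔPE = mgΔh = (183.9)(11.1)(50.0) = 102065 J = 24.39 kcal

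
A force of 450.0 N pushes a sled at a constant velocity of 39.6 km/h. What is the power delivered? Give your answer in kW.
Convert to SI: F = 450.0 N, v = 11.0 m/s
P = Fv = (450.0)(11.0) = 4950.0 W = 4.95 kW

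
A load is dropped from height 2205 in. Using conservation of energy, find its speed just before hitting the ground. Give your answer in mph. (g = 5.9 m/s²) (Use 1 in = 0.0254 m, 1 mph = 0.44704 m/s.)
Convert to SI: h = 56.007 m
mgh = ½mv² ⇒ v = √(2gh) = √(2·5.9·56.007) = 25.7076 m/s = 57.51 mph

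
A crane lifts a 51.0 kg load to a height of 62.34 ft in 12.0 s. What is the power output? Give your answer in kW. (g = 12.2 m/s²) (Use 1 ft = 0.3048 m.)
Convert to SI: m = 51.0 kg, h = 19.0012 m, t = 12.0 s
P = mgh/t = (51.0)(12.2)(19.0012)/12.0 = 985.214 W = 0.9852 kW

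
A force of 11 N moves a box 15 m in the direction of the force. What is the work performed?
W = F·d = (11)(15) = 165.0 J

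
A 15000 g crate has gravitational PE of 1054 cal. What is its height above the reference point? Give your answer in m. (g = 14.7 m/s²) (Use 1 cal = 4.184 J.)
Convert to SI: m = 15.0 kg, PE = 4409.94 J
h = PE/(mg) = 4409.94/(15.0·14.7) = 20.0 m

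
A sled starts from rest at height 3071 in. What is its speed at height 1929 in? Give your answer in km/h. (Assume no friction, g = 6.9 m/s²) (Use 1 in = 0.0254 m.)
Convert to SI: h₁−h₂ = 29.0068 m
mgh₁ = mgh₂ + ½mv² ⇒ v = √(2g(h₁−h₂)) = √(2·6.9·29.0068) = 20.0073 m/s = 72.03 km/h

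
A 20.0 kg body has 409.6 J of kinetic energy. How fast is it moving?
v = √(2·KE/m) = √(2·409.6/20.0) = 6.4 m/s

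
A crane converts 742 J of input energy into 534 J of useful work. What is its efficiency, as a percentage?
η = W_out/W_in = 534/742 = 71.97%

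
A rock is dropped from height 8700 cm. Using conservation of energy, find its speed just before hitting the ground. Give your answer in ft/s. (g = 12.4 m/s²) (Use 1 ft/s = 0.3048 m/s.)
Convert to SI: h = 87.0 m
mgh = ½mv² ⇒ v = √(2gh) = √(2·12.4·87.0) = 46.45 m/s = 152.4 ft/s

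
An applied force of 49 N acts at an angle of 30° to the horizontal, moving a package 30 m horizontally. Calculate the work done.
W = F·d·cosθ = (49)(30)cos(30°) = 1273 J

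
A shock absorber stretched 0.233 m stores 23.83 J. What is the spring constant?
k = 2·PE/x² = 2·23.83/(0.233)² = 877.9 N/m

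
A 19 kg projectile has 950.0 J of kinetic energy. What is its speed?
v = √(2·KE/m) = √(2·950.0/19) = 10.0 m/s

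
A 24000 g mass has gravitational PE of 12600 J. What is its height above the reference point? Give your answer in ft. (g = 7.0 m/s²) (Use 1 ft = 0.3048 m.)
Convert to SI: m = 24.0 kg, PE = 12600.0 J
h = PE/(mg) = 12600.0/(24.0·7.0) = 75.0 m = 246.1 ft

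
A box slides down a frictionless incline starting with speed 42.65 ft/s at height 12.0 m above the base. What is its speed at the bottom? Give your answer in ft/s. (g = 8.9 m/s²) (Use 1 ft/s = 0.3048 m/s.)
Convert to SI: v₀ = 12.9997 m/s, h = 12.0 m
½mv₀² + mgh = ½mv² ⇒ v = √(v₀² + 2gh) = √(12.9997² + 2·8.9·12.0) = 19.56 m/s = 64.17 ft/s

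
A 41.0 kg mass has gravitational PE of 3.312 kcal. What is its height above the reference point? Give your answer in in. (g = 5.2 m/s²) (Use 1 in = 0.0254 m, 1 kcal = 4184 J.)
Convert to SI: m = 41.0 kg, PE = 13857.4 J
h = PE/(mg) = 13857.4/(41.0·5.2) = 64.9972 m = 2559 in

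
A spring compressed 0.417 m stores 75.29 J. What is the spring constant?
k = 2·PE/x² = 2·75.29/(0.417)² = 866.0 N/m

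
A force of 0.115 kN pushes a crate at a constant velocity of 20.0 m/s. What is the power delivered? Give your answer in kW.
Convert to SI: F = 115.0 N, v = 20.0 m/s
P = Fv = (115.0)(20.0) = 2300.0 W = 2.3 kW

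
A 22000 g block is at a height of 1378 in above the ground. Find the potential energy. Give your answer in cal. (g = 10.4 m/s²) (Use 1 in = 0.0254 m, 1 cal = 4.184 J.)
Convert to SI: m = 22.0 kg, h = 35.0012 m
PE = mgh = (22.0)(10.4)(35.0012) = 8008.27 J = 1914 cal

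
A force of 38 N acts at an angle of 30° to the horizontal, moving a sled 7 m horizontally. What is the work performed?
W = F·d·cosθ = (38)(7)cos(30°) = 230.4 J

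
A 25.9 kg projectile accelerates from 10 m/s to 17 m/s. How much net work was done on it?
W = ΔKE = ½m(v₂² − v₁²) = ½(25.9)(17² − 10²) = 2447.55 J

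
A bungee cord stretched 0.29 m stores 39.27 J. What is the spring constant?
k = 2·PE/x² = 2·39.27/(0.29)² = 933.9 N/m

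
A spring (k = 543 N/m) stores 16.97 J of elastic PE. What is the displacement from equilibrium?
x = √(2·PE/k) = √(2·16.97/543) = 0.25 m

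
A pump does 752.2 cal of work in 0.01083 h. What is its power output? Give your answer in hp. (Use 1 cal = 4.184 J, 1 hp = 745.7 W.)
Convert to SI: W = 3147.2 J, t = 38.988 s
P = W/t = 3147.2/38.988 = 80.7224 W = 0.1083 hp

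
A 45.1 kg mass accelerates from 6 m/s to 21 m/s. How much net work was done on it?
W = ΔKE = ½m(v₂² − v₁²) = ½(45.1)(21² − 6²) = 9132.75 J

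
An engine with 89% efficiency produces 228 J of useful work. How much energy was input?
W_in = W_out/η = 228/0.89 = 256.2 J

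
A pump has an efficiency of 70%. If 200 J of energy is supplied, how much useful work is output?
W_out = η·W_in = 0.7·200 = 140.0 J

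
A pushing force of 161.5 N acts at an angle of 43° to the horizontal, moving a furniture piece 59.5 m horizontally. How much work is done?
W = F·d·cosθ = (161.5)(59.5)cos(43°) = 7028 J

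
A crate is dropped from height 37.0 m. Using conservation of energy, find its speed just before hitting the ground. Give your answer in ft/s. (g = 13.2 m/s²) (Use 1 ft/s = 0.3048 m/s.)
mgh = ½mv² ⇒ v = √(2gh) = √(2·13.2·37.0) = 31.2538 m/s = 102.5 ft/s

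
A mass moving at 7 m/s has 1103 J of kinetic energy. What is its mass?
m = 2·KE/v² = 2·1103/(7)² = 45.02 kg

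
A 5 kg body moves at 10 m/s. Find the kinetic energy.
KE = ½mv² = ½(5)(10)² = 250.0 J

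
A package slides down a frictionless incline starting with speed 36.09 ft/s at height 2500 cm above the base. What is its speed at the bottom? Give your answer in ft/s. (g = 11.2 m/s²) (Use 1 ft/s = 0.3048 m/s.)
Convert to SI: v₀ = 11.0002 m/s, h = 25.0 m
½mv₀² + mgh = ½mv² ⇒ v = √(v₀² + 2gh) = √(11.0002² + 2·11.2·25.0) = 26.0961 m/s = 85.62 ft/s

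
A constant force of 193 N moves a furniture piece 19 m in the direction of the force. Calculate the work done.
W = F·d = (193)(19) = 3667 J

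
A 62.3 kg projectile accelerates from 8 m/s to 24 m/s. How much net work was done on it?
W = ΔKE = ½m(v₂² − v₁²) = ½(62.3)(24² − 8²) = 15948.8 J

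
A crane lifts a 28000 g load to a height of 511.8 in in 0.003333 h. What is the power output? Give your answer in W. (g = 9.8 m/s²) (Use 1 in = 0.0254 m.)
Convert to SI: m = 28.0 kg, h = 12.9997 m, t = 11.9988 s
P = mgh/t = (28.0)(9.8)(12.9997)/11.9988 = 297.3 W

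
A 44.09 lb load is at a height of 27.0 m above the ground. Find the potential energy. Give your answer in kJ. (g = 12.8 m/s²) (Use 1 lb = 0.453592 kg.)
Convert to SI: m = 19.9989 kg, h = 27.0 m
PE = mgh = (19.9989)(12.8)(27.0) = 6911.61 J = 6.912 kJ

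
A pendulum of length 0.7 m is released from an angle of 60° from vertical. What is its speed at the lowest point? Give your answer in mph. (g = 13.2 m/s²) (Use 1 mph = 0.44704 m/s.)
h = L(1 − cosθ) = 0.7(1 − cos60°) = 0.35 m
v = √(2gh) = √(2·13.2·0.35) = 3.03974 m/s = 6.8 mph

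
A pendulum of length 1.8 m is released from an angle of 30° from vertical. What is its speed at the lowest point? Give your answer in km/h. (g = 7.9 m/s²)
h = L(1 − cosθ) = 1.8(1 − cos30°) = 0.241154 m
v = √(2gh) = √(2·7.9·0.241154) = 1.95198 m/s = 7.027 km/h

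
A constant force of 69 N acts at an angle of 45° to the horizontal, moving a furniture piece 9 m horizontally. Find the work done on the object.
W = F·d·cosθ = (69)(9)cos(45°) = 439.1 J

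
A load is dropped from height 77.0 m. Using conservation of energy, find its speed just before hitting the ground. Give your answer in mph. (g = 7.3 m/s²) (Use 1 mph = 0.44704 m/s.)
mgh = ½mv² ⇒ v = √(2gh) = √(2·7.3·77.0) = 33.5291 m/s = 75.0 mph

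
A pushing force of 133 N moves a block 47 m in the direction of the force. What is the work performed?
W = F·d = (133)(47) = 6251 J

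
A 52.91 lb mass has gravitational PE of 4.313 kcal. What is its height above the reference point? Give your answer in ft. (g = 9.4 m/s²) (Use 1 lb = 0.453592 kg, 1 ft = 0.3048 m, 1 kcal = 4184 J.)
Convert to SI: m = 23.9996 kg, PE = 18045.6 J
h = PE/(mg) = 18045.6/(23.9996·9.4) = 79.9908 m = 262.4 ft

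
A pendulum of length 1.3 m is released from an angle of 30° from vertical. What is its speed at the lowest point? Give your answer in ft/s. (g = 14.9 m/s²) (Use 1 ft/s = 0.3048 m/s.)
h = L(1 − cosθ) = 1.3(1 − cos30°) = 0.174167 m
v = √(2gh) = √(2·14.9·0.174167) = 2.2782 m/s = 7.474 ft/s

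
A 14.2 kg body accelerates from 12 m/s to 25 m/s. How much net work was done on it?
W = ΔKE = ½m(v₂² − v₁²) = ½(14.2)(25² − 12²) = 3415.1 J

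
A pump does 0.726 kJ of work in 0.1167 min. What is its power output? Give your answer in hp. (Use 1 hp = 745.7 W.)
Convert to SI: W = 726.0 J, t = 7.002 s
P = W/t = 726.0/7.002 = 103.685 W = 0.139 hp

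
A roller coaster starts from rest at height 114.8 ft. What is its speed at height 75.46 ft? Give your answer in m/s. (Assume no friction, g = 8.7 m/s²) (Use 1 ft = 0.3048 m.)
Convert to SI: h₁−h₂ = 11.9908 m
mgh₁ = mgh₂ + ½mv² ⇒ v = √(2g(h₁−h₂)) = √(2·8.7·11.9908) = 14.44 m/s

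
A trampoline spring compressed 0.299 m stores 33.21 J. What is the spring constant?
k = 2·PE/x² = 2·33.21/(0.299)² = 742.9 N/m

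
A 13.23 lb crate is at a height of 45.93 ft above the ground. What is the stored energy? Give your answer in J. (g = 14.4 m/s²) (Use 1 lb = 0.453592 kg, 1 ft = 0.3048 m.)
Convert to SI: m = 6.00102 kg, h = 13.9995 m
PE = mgh = (6.00102)(14.4)(13.9995) = 1210 J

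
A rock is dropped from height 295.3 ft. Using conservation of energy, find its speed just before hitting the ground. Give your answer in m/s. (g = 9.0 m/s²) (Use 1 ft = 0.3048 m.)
Convert to SI: h = 90.0074 m
mgh = ½mv² ⇒ v = √(2gh) = √(2·9.0·90.0074) = 40.25 m/s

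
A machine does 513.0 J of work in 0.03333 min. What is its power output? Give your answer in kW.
Convert to SI: W = 513.0 J, t = 1.9998 s
P = W/t = 513.0/1.9998 = 256.526 W = 0.2565 kW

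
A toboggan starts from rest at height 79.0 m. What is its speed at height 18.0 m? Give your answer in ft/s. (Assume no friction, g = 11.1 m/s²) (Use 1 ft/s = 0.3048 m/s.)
mgh₁ = mgh₂ + ½mv² ⇒ v = √(2g(h₁−h₂)) = √(2·11.1·61.0) = 36.7995 m/s = 120.7 ft/s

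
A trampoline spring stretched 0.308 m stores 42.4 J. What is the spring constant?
k = 2·PE/x² = 2·42.4/(0.308)² = 893.9 N/m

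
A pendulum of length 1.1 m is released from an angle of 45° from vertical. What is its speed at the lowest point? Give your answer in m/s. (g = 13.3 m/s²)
h = L(1 − cosθ) = 1.1(1 − cos45°) = 0.322183 m
v = √(2gh) = √(2·13.3·0.322183) = 2.927 m/s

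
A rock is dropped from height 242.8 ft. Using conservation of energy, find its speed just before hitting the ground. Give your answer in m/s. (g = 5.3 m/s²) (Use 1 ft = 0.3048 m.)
Convert to SI: h = 74.0054 m
mgh = ½mv² ⇒ v = √(2gh) = √(2·5.3·74.0054) = 28.01 m/s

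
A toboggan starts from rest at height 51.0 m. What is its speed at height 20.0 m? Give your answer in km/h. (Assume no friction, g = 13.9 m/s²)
mgh₁ = mgh₂ + ½mv² ⇒ v = √(2g(h₁−h₂)) = √(2·13.9·31.0) = 29.3564 m/s = 105.7 km/h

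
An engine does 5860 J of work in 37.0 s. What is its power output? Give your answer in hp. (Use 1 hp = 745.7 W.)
P = W/t = 5860.0/37.0 = 158.378 W = 0.2124 hp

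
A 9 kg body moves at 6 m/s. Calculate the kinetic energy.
KE = ½mv² = ½(9)(6)² = 162.0 J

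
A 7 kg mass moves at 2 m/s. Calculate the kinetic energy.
KE = ½mv² = ½(7)(2)² = 14.0 J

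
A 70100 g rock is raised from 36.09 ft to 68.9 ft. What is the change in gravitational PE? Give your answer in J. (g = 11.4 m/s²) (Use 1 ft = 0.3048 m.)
Convert to SI: m = 70.1 kg, Δh = 10.0005 m
ΔPE = mgΔh = (70.1)(11.4)(10.0005) = 7992 J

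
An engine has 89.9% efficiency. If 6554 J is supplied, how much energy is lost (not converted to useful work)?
W_lost = W_in(1 − η) = 6554·(1 − 0.899) = 662.0 J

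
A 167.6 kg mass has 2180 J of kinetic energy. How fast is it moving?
v = √(2·KE/m) = √(2·2180/167.6) = 5.1 m/s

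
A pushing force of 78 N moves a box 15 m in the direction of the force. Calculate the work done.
W = F·d = (78)(15) = 1170 J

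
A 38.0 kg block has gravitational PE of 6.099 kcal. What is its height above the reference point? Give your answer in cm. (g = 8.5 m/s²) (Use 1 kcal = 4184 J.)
Convert to SI: m = 38.0 kg, PE = 25518.2 J
h = PE/(mg) = 25518.2/(38.0·8.5) = 79.0038 m = 7900 cm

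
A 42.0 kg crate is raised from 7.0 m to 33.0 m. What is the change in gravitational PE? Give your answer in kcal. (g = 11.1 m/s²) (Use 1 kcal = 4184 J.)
ΔPE = mgΔh = (42.0)(11.1)(26.0) = 12121.2 J = 2.897 kcal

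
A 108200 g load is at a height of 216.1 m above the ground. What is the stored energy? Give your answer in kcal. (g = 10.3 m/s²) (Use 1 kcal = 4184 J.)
Convert to SI: m = 108.2 kg, h = 216.1 m
PE = mgh = (108.2)(10.3)(216.1) = 240835 J = 57.56 kcal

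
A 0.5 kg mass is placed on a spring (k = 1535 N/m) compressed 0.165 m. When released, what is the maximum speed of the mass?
½kx² = ½mv² ⇒ v = x√(k/m) = (0.165)√(1535/0.5) = 9.142 m/s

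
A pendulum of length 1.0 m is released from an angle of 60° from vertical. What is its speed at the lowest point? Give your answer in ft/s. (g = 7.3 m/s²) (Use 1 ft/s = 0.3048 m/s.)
h = L(1 − cosθ) = 1.0(1 − cos60°) = 0.5 m
v = √(2gh) = √(2·7.3·0.5) = 2.70185 m/s = 8.864 ft/s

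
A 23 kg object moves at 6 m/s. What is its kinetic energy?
KE = ½mv² = ½(23)(6)² = 414.0 J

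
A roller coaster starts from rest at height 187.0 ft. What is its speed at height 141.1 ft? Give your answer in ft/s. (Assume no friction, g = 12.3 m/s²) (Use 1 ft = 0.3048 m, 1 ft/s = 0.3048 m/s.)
Convert to SI: h₁−h₂ = 13.9903 m
mgh₁ = mgh₂ + ½mv² ⇒ v = √(2g(h₁−h₂)) = √(2·12.3·13.9903) = 18.5516 m/s = 60.86 ft/s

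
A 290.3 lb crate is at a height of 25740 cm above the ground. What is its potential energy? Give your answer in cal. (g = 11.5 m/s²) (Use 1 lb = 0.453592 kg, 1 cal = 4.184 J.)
Convert to SI: m = 131.678 kg, h = 257.4 m
PE = mgh = (131.678)(11.5)(257.4) = 389779 J = 93160 cal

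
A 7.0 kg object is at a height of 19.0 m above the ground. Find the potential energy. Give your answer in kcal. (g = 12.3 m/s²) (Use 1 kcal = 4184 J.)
PE = mgh = (7.0)(12.3)(19.0) = 1635.9 J = 0.391 kcal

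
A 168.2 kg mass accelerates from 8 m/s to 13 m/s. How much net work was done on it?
W = ΔKE = ½m(v₂² − v₁²) = ½(168.2)(13² − 8²) = 8830.5 J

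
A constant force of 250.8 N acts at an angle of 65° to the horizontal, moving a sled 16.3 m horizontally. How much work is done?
W = F·d·cosθ = (250.8)(16.3)cos(65°) = 1728 J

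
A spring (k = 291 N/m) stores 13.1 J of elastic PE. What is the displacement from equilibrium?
x = √(2·PE/k) = √(2·13.1/291) = 0.3001 m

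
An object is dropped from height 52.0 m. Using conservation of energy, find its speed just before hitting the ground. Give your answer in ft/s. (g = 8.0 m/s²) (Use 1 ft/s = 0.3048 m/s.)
mgh = ½mv² ⇒ v = √(2gh) = √(2·8.0·52.0) = 28.8444 m/s = 94.63 ft/s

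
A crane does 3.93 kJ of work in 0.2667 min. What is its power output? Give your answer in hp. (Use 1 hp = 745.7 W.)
Convert to SI: W = 3930.0 J, t = 16.002 s
P = W/t = 3930.0/16.002 = 245.594 W = 0.3293 hp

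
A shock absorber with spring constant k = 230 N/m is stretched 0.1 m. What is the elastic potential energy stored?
PE = ½kx² = ½(230)(0.1)² = 1.15 J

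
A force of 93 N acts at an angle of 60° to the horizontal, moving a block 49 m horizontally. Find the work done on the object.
W = F·d·cosθ = (93)(49)cos(60°) = 2279 J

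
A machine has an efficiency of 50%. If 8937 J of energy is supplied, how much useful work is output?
W_out = η·W_in = 0.5·8937 = 4468.5 J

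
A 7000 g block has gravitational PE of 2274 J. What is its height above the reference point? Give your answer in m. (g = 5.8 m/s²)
Convert to SI: m = 7.0 kg, PE = 2274.0 J
h = PE/(mg) = 2274.0/(7.0·5.8) = 56.01 m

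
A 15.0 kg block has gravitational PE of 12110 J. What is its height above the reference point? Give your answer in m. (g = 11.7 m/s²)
h = PE/(mg) = 12110.0/(15.0·11.7) = 69.0 m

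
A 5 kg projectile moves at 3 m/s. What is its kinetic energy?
KE = ½mv² = ½(5)(3)² = 22.5 J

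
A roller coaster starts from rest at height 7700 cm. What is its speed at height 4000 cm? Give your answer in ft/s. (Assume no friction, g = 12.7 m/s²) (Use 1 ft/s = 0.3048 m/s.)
Convert to SI: h₁−h₂ = 37.0 m
mgh₁ = mgh₂ + ½mv² ⇒ v = √(2g(h₁−h₂)) = √(2·12.7·37.0) = 30.6562 m/s = 100.6 ft/s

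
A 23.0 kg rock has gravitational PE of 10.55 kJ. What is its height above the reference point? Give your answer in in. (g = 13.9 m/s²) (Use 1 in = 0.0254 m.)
Convert to SI: m = 23.0 kg, PE = 10550.0 J
h = PE/(mg) = 10550.0/(23.0·13.9) = 32.9997 m = 1299 in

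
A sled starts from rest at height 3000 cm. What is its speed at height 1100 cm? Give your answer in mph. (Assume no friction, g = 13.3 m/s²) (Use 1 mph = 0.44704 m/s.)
Convert to SI: h₁−h₂ = 19.0 m
mgh₁ = mgh₂ + ½mv² ⇒ v = √(2g(h₁−h₂)) = √(2·13.3·19.0) = 22.4811 m/s = 50.29 mph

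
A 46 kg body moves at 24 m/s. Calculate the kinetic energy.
KE = ½mv² = ½(46)(24)² = 13248.0 J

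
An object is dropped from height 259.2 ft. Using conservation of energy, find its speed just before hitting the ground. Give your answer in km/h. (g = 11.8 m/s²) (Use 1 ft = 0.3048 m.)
Convert to SI: h = 79.0042 m
mgh = ½mv² ⇒ v = √(2gh) = √(2·11.8·79.0042) = 43.1798 m/s = 155.4 km/h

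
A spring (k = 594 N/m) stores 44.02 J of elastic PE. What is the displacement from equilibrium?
x = √(2·PE/k) = √(2·44.02/594) = 0.385 m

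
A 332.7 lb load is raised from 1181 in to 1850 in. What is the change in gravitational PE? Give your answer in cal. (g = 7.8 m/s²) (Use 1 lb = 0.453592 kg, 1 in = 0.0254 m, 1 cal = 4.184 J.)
Convert to SI: m = 150.91 kg, Δh = 16.9926 m
ΔPE = mgΔh = (150.91)(7.8)(16.9926) = 20002.0 J = 4781 cal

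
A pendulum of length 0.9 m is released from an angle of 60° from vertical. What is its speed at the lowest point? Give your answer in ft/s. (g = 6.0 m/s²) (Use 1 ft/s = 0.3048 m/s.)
h = L(1 − cosθ) = 0.9(1 − cos60°) = 0.45 m
v = √(2gh) = √(2·6.0·0.45) = 2.32379 m/s = 7.624 ft/s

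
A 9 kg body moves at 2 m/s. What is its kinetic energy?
KE = ½mv² = ½(9)(2)² = 18.0 J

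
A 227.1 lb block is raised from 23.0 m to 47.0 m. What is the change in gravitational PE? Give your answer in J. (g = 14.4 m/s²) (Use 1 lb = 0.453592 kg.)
Convert to SI: m = 103.011 kg, Δh = 24.0 m
ΔPE = mgΔh = (103.011)(14.4)(24.0) = 35600 J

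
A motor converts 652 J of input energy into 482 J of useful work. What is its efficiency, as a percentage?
η = W_out/W_in = 482/652 = 73.93%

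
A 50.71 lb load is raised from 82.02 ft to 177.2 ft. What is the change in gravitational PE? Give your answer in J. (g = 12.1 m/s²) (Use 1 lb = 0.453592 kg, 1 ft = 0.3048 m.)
Convert to SI: m = 23.0017 kg, Δh = 29.0109 m
ΔPE = mgΔh = (23.0017)(12.1)(29.0109) = 8074 J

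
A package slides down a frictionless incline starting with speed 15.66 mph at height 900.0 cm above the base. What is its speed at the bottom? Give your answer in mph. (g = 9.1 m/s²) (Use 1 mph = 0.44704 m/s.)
Convert to SI: v₀ = 7.00065 m/s, h = 9.0 m
½mv₀² + mgh = ½mv² ⇒ v = √(v₀² + 2gh) = √(7.00065² + 2·9.1·9.0) = 14.588 m/s = 32.63 mph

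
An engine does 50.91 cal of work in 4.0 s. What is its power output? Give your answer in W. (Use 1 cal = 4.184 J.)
Convert to SI: W = 213.007 J, t = 4.0 s
P = W/t = 213.007/4.0 = 53.25 W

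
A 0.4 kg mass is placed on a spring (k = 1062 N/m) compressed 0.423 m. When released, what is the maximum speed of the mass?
½kx² = ½mv² ⇒ v = x√(k/m) = (0.423)√(1062/0.4) = 21.8 m/s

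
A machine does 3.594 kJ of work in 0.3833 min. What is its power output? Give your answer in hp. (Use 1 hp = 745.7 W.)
Convert to SI: W = 3594.0 J, t = 22.998 s
P = W/t = 3594.0/22.998 = 156.274 W = 0.2096 hp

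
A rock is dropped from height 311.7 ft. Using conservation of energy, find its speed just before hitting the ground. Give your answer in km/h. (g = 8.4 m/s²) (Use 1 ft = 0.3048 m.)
Convert to SI: h = 95.0062 m
mgh = ½mv² ⇒ v = √(2gh) = √(2·8.4·95.0062) = 39.9513 m/s = 143.8 km/h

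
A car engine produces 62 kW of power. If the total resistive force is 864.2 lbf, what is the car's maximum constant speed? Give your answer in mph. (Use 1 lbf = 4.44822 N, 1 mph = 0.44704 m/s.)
Convert to SI: F = 3844.15 N
P = Fv ⇒ v = P/F = 62000 W/3844.15 N = 16.1284 m/s = 36.08 mph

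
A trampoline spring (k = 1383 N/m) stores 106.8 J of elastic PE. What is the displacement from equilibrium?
x = √(2·PE/k) = √(2·106.8/1383) = 0.393 m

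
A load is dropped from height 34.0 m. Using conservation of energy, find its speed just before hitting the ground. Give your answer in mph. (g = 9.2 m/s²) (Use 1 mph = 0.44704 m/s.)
mgh = ½mv² ⇒ v = √(2gh) = √(2·9.2·34.0) = 25.012 m/s = 55.95 mph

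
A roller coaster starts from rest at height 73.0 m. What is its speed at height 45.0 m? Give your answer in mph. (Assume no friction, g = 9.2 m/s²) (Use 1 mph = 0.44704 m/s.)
mgh₁ = mgh₂ + ½mv² ⇒ v = √(2g(h₁−h₂)) = √(2·9.2·28.0) = 22.698 m/s = 50.77 mph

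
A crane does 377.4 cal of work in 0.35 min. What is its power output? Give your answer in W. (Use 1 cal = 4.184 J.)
Convert to SI: W = 1579.04 J, t = 21.0 s
P = W/t = 1579.04/21.0 = 75.19 W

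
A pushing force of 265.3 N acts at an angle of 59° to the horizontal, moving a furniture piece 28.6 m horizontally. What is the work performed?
W = F·d·cosθ = (265.3)(28.6)cos(59°) = 3908 J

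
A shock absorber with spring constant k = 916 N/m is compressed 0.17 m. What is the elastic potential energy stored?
PE = ½kx² = ½(916)(0.17)² = 13.24 J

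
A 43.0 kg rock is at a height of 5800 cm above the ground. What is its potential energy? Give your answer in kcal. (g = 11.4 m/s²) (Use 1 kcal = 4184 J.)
Convert to SI: m = 43.0 kg, h = 58.0 m
PE = mgh = (43.0)(11.4)(58.0) = 28431.6 J = 6.795 kcal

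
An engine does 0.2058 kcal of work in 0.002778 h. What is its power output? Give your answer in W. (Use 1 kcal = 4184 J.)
Convert to SI: W = 861.067 J, t = 10.0008 s
P = W/t = 861.067/10.0008 = 86.1 W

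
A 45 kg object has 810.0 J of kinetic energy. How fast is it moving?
v = √(2·KE/m) = √(2·810.0/45) = 6.0 m/s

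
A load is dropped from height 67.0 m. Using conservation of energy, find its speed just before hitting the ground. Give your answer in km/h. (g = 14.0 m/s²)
mgh = ½mv² ⇒ v = √(2gh) = √(2·14.0·67.0) = 43.3128 m/s = 155.9 km/h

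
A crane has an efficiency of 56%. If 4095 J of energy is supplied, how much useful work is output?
W_out = η·W_in = 0.56·4095 = 2293.2 J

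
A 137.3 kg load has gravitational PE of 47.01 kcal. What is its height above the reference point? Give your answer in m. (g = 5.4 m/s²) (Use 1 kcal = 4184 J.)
Convert to SI: m = 137.3 kg, PE = 196690 J
h = PE/(mg) = 196690/(137.3·5.4) = 265.3 m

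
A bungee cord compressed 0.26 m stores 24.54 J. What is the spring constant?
k = 2·PE/x² = 2·24.54/(0.26)² = 726.0 N/m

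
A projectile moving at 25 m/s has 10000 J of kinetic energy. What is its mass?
m = 2·KE/v² = 2·10000/(25)² = 32.0 kg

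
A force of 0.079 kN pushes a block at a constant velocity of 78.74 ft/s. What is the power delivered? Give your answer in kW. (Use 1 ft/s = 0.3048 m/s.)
Convert to SI: F = 79.0 N, v = 24.0 m/s
P = Fv = (79.0)(24.0) = 1896.0 W = 1.896 kW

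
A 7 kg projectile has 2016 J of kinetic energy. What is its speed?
v = √(2·KE/m) = √(2·2016/7) = 24.0 m/s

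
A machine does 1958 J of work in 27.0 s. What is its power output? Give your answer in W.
P = W/t = 1958.0/27.0 = 72.52 W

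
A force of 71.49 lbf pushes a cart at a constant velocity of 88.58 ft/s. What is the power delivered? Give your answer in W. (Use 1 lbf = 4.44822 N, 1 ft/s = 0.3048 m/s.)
Convert to SI: F = 318.003 N, v = 26.9992 m/s
P = Fv = (318.003)(26.9992) = 8586 W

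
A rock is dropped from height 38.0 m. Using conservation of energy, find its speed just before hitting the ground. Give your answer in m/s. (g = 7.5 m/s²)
mgh = ½mv² ⇒ v = √(2gh) = √(2·7.5·38.0) = 23.87 m/s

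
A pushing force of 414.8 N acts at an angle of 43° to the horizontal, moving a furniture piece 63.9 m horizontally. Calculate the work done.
W = F·d·cosθ = (414.8)(63.9)cos(43°) = 19390 J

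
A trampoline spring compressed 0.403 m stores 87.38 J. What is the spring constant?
k = 2·PE/x² = 2·87.38/(0.403)² = 1076 N/m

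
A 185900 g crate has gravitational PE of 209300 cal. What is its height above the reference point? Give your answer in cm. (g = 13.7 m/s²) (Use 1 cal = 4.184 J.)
Convert to SI: m = 185.9 kg, PE = 875711 J
h = PE/(mg) = 875711/(185.9·13.7) = 343.844 m = 34380 cm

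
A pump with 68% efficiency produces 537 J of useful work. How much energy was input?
W_in = W_out/η = 537/0.68 = 789.7 J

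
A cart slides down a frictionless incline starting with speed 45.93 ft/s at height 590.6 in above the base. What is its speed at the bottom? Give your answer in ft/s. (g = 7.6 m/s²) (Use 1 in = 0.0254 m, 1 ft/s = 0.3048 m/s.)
Convert to SI: v₀ = 13.9995 m/s, h = 15.0012 m
½mv₀² + mgh = ½mv² ⇒ v = √(v₀² + 2gh) = √(13.9995² + 2·7.6·15.0012) = 20.5914 m/s = 67.56 ft/s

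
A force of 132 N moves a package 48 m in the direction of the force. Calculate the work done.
W = F·d = (132)(48) = 6336 J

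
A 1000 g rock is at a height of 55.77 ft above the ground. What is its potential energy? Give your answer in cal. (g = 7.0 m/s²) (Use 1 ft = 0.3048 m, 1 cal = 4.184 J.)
Convert to SI: m = 1.0 kg, h = 16.9987 m
PE = mgh = (1.0)(7.0)(16.9987) = 118.991 J = 28.44 cal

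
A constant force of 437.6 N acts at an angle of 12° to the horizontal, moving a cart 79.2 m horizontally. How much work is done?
W = F·d·cosθ = (437.6)(79.2)cos(12°) = 33900 J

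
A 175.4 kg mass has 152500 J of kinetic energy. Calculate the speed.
v = √(2·KE/m) = √(2·152500/175.4) = 41.7 m/s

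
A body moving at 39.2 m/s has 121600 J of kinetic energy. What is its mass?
m = 2·KE/v² = 2·121600/(39.2)² = 158.3 kg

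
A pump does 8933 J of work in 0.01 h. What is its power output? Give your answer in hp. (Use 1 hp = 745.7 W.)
Convert to SI: W = 8933.0 J, t = 36.0 s
P = W/t = 8933.0/36.0 = 248.139 W = 0.3328 hp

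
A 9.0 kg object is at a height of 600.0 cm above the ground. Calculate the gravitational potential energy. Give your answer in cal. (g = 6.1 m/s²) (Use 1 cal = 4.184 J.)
Convert to SI: m = 9.0 kg, h = 6.0 m
PE = mgh = (9.0)(6.1)(6.0) = 329.4 J = 78.73 cal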